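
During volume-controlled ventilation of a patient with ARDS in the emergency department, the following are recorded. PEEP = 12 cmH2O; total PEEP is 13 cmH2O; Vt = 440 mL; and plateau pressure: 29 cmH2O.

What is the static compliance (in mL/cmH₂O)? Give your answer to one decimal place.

27.5

End-expiratory occlusion gives total PEEP = 13 cmH2O (intrinsic PEEP = 13 − 12 = 1). Use total PEEP for the elastic gradient.
Cstat = Vt / (Pplat − PEEPtotal) = 440 / (29 − 13) = 440 / 16.0 = 27.5 mL/cmH2O.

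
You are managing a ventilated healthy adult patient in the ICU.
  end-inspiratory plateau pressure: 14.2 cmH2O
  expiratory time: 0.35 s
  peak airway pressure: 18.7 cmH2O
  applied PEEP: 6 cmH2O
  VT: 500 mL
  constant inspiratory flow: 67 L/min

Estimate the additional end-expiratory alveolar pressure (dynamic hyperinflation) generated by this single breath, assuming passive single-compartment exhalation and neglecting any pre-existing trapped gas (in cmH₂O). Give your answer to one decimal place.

Flow: 67 L/min ÷ 60 = 1.1167 L/s.
R = (PIP − Pplat)/V̇ = (18.7 − 14.2) / 1.1167 = 4.5/1.1167 = 4.03 cmH2O·s/L.
C = Vt/(Pplat − PEEP) = 500.0 / (14.2 − 6) = 500.0/8.2 = 60.976 mL/cmH2O.
τ = R × C = 4.03 × 0.06098 L/cmH2O = 0.2457 s.
Fraction remaining = e^(−Te/τ) = e^(−0.35/0.2457) = 0.2406; trapped volume = 500.0 × 0.2406 = 120.3 mL.
Additional alveolar pressure from trapping ≈ V_trapped / C = 120.3 / 60.976 = 1.973 cmH2O.

2.0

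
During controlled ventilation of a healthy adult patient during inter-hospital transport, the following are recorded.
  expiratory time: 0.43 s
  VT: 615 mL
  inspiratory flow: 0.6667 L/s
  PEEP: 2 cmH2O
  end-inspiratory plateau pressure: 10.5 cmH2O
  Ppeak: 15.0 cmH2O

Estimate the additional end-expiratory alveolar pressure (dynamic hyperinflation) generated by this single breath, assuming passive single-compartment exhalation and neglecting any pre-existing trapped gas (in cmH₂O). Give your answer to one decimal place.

3.5

R = (PIP − Pplat)/V̇ = (15.0 − 10.5) / 0.6667 = 4.5/0.6667 = 6.75 cmH2O·s/L.
C = Vt/(Pplat − PEEP) = 615.0 / (10.5 − 2) = 615.0/8.5 = 72.353 mL/cmH2O.
τ = R × C = 6.75 × 0.07235 L/cmH2O = 0.4884 s.
Fraction remaining = e^(−Te/τ) = e^(−0.43/0.4884) = 0.4146; trapped volume = 615.0 × 0.4146 = 254.98 mL.
Additional alveolar pressure from trapping ≈ V_trapped / C = 254.98 / 72.353 = 3.524 cmH2O.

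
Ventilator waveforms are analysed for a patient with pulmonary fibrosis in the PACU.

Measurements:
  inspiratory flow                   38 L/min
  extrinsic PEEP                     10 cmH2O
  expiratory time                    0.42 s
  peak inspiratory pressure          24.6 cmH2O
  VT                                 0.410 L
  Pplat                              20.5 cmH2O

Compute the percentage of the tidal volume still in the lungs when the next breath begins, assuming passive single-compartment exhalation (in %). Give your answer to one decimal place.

19.0

Flow: 38 L/min ÷ 60 = 0.6333 L/s.
R = (PIP − Pplat)/V̇ = (24.6 − 20.5) / 0.6333 = 4.1/0.6333 = 6.474 cmH2O·s/L.
C = Vt/(Pplat − PEEP) = 410.0 / (20.5 − 10) = 410.0/10.5 = 39.048 mL/cmH2O.
τ = R × C = 6.474 × 0.03905 L/cmH2O = 0.2528 s.
Fraction remaining at end-expiration = e^(−Te/τ) = e^(−0.42/0.2528) = 0.1899 → 18.99%.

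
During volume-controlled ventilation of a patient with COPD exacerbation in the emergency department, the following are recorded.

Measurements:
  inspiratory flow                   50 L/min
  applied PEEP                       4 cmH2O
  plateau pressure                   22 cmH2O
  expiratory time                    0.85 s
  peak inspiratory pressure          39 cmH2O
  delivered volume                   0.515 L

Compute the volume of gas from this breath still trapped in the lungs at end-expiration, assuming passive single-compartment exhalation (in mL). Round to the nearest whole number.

Flow: 50 L/min ÷ 60 = 0.8333 L/s.
R = (PIP − Pplat)/V̇ = (39 − 22) / 0.8333 = 17.0/0.8333 = 20.401 cmH2O·s/L.
C = Vt/(Pplat − PEEP) = 515.0 / (22 − 4) = 515.0/18.0 = 28.611 mL/cmH2O.
τ = R × C = 20.401 × 0.02861 L/cmH2O = 0.5837 s.
Fraction remaining = e^(−Te/τ) = e^(−0.85/0.5837) = 0.2331.
Trapped volume = 515.0 × 0.2331 = 120.05 mL.

120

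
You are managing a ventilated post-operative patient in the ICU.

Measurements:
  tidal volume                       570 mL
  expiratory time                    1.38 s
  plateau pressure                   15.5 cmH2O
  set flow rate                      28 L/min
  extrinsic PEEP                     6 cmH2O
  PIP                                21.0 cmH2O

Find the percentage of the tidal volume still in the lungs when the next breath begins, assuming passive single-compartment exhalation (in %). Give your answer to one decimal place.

Flow: 28 L/min ÷ 60 = 0.4667 L/s.
R = (PIP − Pplat)/V̇ = (21.0 − 15.5) / 0.4667 = 5.5/0.4667 = 11.785 cmH2O·s/L.
C = Vt/(Pplat − PEEP) = 570.0 / (15.5 − 6) = 570.0/9.5 = 60.0 mL/cmH2O.
τ = R × C = 11.785 × 0.06 L/cmH2O = 0.7071 s.
Fraction remaining at end-expiration = e^(−Te/τ) = e^(−1.38/0.7071) = 0.142 → 14.2%.

14.2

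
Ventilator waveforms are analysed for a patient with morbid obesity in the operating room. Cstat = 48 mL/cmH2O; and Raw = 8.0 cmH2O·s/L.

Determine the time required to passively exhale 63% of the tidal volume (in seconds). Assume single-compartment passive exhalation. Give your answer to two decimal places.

0.38

τ = R × C = 8.0 × 48 mL/cmH2O = 8.0 × 0.048 L/cmH2O = 0.384 s.
Exhaled fraction f = 1 − e^(−t/τ) → t = −τ·ln(1 − f) = −0.384·ln(0.37) = 0.3818 s.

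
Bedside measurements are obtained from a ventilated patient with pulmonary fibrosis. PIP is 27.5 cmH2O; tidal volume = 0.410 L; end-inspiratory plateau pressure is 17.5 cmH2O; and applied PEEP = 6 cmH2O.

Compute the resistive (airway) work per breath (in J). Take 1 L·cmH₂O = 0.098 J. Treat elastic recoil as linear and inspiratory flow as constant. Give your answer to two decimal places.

With constant inspiratory flow the resistive pressure is constant at PIP − Pplat = 27.5 − 17.5 = 10.0 cmH2O, so resistive work = 10.0 × 0.410 = 4.1 L·cmH2O.
× 0.098 J/(L·cmH2O) → 0.4018 J.

0.40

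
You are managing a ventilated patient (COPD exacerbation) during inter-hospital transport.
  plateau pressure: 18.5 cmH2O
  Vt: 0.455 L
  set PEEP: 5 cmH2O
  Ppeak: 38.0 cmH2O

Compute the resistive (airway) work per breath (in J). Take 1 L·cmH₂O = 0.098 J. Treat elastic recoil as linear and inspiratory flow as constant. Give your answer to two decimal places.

0.87

With constant inspiratory flow the resistive pressure is constant at PIP − Pplat = 38.0 − 18.5 = 19.5 cmH2O, so resistive work = 19.5 × 0.455 = 8.873 L·cmH2O.
× 0.098 J/(L·cmH2O) → 0.8696 J.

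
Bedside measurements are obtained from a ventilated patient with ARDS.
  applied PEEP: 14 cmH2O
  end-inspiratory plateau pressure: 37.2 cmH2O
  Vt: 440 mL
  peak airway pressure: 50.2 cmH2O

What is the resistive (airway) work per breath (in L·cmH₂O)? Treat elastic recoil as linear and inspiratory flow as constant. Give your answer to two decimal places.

5.72

With constant inspiratory flow the resistive pressure is constant at PIP − Pplat = 50.2 − 37.2 = 13.0 cmH2O, so resistive work = 13.0 × 0.440 = 5.72 L·cmH2O.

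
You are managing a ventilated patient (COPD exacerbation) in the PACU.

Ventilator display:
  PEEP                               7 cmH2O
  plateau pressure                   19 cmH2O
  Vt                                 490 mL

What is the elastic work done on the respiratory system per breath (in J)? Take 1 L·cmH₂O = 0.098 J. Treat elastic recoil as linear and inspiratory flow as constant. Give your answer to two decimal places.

Elastic work ≈ ½ × (Pplat − PEEP) × Vt = 0.5 × (19 − 7) × 0.490 L = 0.5 × 12.0 × 0.490 = 2.94 L·cmH2O.
× 0.098 J/(L·cmH2O) → 0.2881 J.

0.29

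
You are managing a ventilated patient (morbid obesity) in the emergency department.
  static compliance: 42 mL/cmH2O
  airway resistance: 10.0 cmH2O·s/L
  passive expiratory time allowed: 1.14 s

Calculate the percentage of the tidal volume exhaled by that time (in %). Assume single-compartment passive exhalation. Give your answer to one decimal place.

τ = R × C = 10.0 × 42 mL/cmH2O = 10.0 × 0.042 L/cmH2O = 0.42 s.
Passive exhalation: V(t)/V₀ = e^(−t/τ) = e^(−1.14/0.42) = 0.06625.
Fraction exhaled = 1 − 0.06625 = 0.9338 → 93.38%.

93.4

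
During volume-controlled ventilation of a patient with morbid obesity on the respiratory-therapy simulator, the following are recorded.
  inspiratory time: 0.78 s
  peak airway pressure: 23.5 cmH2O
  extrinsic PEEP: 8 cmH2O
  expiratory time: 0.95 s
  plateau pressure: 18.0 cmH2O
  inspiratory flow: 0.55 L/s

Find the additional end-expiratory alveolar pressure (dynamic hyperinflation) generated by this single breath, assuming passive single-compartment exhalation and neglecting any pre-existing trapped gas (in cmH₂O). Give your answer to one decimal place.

Vt = flow × Ti = 0.55 L/s × 0.78 s × 1000 mL/L = 429.0 mL.
R = (PIP − Pplat)/V̇ = (23.5 − 18.0) / 0.55 = 5.5/0.55 = 10.0 cmH2O·s/L.
C = Vt/(Pplat − PEEP) = 429.0 / (18.0 − 8) = 429.0/10.0 = 42.9 mL/cmH2O.
τ = R × C = 10.0 × 0.0429 L/cmH2O = 0.429 s.
Fraction remaining = e^(−Te/τ) = e^(−0.95/0.429) = 0.1092; trapped volume = 429.0 × 0.1092 = 46.847 mL.
Additional alveolar pressure from trapping ≈ V_trapped / C = 46.847 / 42.9 = 1.092 cmH2O.

1.1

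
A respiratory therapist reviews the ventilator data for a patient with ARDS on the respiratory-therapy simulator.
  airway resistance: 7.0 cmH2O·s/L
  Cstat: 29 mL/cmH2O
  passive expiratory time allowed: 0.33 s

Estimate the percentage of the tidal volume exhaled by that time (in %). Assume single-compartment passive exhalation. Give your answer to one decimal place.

80.3

τ = R × C = 7.0 × 29 mL/cmH2O = 7.0 × 0.029 L/cmH2O = 0.203 s.
Passive exhalation: V(t)/V₀ = e^(−t/τ) = e^(−0.33/0.203) = 0.1968.
Fraction exhaled = 1 − 0.1968 = 0.8032 → 80.32%.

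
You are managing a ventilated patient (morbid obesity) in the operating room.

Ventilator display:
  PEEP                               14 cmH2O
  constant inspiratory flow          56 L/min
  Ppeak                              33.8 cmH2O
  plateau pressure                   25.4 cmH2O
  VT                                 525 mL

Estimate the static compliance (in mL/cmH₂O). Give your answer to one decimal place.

46.1

Cstat = Vt / (Pplat − PEEP) = 525 / (25.4 − 14) = 525 / 11.4 = 46.053 mL/cmH2O.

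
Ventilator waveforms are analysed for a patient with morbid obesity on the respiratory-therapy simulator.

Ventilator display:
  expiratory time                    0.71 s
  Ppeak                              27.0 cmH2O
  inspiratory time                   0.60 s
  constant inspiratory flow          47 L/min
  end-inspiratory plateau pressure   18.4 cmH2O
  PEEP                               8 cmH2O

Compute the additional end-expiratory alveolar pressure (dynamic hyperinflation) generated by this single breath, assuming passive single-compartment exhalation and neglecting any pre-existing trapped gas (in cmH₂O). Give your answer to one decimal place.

Flow: 47 L/min ÷ 60 = 0.7833 L/s.
Vt = flow × Ti = 0.7833 L/s × 0.60 s × 1000 mL/L = 469.98 mL.
R = (PIP − Pplat)/V̇ = (27.0 − 18.4) / 0.7833 = 8.6/0.7833 = 10.979 cmH2O·s/L.
C = Vt/(Pplat − PEEP) = 469.98 / (18.4 − 8) = 469.98/10.4 = 45.19 mL/cmH2O.
τ = R × C = 10.979 × 0.04519 L/cmH2O = 0.4961 s.
Fraction remaining = e^(−Te/τ) = e^(−0.71/0.4961) = 0.239; trapped volume = 469.98 × 0.239 = 112.33 mL.
Additional alveolar pressure from trapping ≈ V_trapped / C = 112.33 / 45.19 = 2.486 cmH2O.

2.5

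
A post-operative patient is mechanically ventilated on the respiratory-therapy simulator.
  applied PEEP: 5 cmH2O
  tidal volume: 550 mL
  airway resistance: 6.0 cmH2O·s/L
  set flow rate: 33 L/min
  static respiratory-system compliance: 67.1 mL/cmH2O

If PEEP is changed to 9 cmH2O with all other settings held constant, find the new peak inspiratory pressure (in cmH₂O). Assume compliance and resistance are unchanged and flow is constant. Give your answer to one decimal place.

20.5

Flow: 33 L/min ÷ 60 = 0.55 L/s.
PIP = Vt/C + R·V̇ + PEEP (constant-flow equation of motion).
Only the baseline term changes: ΔPIP = ΔPEEP = 9 − 5 = 4.0 cmH2O.
Original PIP = 550/67.1 + 6.0×0.55 + 5 = 16.497 cmH2O; new PIP = 16.497 + (4.0) = 20.497 cmH2O.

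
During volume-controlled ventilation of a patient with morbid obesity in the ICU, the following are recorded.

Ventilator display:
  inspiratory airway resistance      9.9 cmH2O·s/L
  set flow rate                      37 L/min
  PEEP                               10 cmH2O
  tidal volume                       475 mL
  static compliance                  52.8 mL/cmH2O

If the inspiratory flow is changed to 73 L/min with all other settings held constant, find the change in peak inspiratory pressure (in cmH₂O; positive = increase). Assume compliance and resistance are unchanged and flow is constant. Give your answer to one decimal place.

Flow: 37 L/min ÷ 60 = 0.6167 L/s.
New flow: 73 L/min ÷ 60 = 1.2167 L/s.
PIP = Vt/C + R·V̇ + PEEP (constant-flow equation of motion).
Only the resistive term changes: ΔPIP = R × ΔV̇ = 9.9 × (1.2167 − 0.6167) = 9.9 × 0.6 = 5.94 cmH2O.

5.9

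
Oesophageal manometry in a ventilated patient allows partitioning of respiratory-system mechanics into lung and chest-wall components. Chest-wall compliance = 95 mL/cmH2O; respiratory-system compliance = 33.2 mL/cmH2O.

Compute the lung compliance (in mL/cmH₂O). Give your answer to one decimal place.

1/CL = 1/Crs − 1/Ccw.
1/CL = 1/33.2 − 1/95 = 0.01959.
CL = 51.046 mL/cmH2O.

51.0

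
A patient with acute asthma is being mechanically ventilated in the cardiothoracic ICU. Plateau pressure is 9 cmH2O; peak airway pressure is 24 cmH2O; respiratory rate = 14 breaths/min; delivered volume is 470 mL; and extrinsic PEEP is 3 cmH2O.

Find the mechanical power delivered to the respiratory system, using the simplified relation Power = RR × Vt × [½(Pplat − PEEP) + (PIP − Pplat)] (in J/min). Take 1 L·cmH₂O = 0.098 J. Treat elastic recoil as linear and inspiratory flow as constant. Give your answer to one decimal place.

11.6

Per-breath work = Vt × [½(Pplat−PEEP) + (PIP−Pplat)] = 0.470 × [0.5×6.0 + 15.0] = 0.470 × 18.0 = 8.46 L·cmH2O.
Power = 14 × 8.46 = 118.44 L·cmH2O/min.
× 0.098 J/(L·cmH2O) → 11.607 J/min.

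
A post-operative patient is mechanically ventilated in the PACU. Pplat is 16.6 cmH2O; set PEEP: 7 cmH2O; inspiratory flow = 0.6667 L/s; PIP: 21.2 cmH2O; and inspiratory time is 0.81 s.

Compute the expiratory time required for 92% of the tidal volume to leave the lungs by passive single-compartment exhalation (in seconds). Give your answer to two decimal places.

0.98

Vt = flow × Ti = 0.6667 L/s × 0.81 s × 1000 mL/L = 540.03 mL.
R = (PIP − Pplat)/V̇ = (21.2 − 16.6) / 0.6667 = 4.6/0.6667 = 6.9 cmH2O·s/L.
C = Vt/(Pplat − PEEP) = 540.03 / (16.6 − 7) = 540.03/9.6 = 56.253 mL/cmH2O.
τ = R × C = 6.9 × 0.05625 L/cmH2O = 0.3881 s.
t = −τ·ln(1 − 0.92) = −0.3881·ln(0.08) = 0.9802 s.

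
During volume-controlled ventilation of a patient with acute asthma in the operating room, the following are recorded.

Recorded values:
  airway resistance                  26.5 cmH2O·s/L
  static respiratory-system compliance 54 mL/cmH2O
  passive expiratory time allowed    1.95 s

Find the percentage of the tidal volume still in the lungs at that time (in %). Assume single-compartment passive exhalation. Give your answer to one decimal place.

τ = R × C = 26.5 × 54 mL/cmH2O = 26.5 × 0.054 L/cmH2O = 1.431 s.
Passive exhalation: V(t)/V₀ = e^(−t/τ) = e^(−1.95/1.431) = 0.256.
Fraction remaining = 0.256 → 25.6%.

25.6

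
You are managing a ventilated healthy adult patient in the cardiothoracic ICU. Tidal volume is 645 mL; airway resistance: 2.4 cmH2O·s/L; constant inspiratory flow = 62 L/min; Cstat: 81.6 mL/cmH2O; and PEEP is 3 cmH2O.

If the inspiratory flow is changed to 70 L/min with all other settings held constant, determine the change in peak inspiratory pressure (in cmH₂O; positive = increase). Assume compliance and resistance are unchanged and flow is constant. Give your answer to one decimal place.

Flow: 62 L/min ÷ 60 = 1.0333 L/s.
New flow: 70 L/min ÷ 60 = 1.1667 L/s.
PIP = Vt/C + R·V̇ + PEEP (constant-flow equation of motion).
Only the resistive term changes: ΔPIP = R × ΔV̇ = 2.4 × (1.1667 − 1.0333) = 2.4 × 0.1334 = 0.3202 cmH2O.

0.3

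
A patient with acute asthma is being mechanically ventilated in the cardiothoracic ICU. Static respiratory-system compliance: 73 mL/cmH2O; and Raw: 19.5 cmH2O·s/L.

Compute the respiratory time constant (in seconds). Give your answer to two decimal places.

1.42

τ = R × C = 19.5 × 73 mL/cmH2O = 19.5 × 0.073 L/cmH2O = 1.424 s.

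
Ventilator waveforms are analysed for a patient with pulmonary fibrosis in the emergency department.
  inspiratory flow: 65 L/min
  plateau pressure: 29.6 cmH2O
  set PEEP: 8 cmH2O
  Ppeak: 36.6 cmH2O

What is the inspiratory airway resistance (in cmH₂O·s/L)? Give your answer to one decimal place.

6.5

Flow: 65 L/min ÷ 60 = 1.0833 L/s.
Raw = (PIP − Pplat) / flow = (36.6 − 29.6) / 1.0833 = 7.0 / 1.0833 = 6.462 cmH2O·s/L.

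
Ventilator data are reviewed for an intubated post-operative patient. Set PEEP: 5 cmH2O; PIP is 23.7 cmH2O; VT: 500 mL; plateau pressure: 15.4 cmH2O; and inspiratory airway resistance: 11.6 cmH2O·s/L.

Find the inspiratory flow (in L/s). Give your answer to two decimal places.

0.72

flow = (PIP − Pplat) / Raw = 8.3 / 11.6 = 0.7155 L/s.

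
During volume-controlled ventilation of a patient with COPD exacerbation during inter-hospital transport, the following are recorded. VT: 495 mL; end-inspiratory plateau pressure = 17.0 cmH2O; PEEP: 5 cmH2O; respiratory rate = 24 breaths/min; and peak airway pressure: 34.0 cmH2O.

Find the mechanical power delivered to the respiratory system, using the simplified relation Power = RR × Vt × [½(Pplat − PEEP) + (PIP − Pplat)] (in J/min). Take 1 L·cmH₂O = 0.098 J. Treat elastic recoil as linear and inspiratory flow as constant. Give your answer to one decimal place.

Per-breath work = Vt × [½(Pplat−PEEP) + (PIP−Pplat)] = 0.495 × [0.5×12.0 + 17.0] = 0.495 × 23.0 = 11.385 L·cmH2O.
Power = 24 × 11.385 = 273.24 L·cmH2O/min.
× 0.098 J/(L·cmH2O) → 26.778 J/min.

26.8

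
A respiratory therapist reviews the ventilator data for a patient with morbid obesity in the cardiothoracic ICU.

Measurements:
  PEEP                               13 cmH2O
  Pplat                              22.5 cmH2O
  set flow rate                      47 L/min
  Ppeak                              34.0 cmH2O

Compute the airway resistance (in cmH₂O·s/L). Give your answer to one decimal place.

Flow: 47 L/min ÷ 60 = 0.7833 L/s.
Raw = (PIP − Pplat) / flow = (34.0 − 22.5) / 0.7833 = 11.5 / 0.7833 = 14.681 cmH2O·s/L.

14.7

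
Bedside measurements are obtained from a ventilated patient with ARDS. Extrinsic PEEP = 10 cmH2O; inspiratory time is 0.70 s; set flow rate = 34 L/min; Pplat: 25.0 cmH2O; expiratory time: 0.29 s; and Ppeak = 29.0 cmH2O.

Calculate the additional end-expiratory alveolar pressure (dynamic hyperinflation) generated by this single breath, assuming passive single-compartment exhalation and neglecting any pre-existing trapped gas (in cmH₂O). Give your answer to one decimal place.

3.2

Flow: 34 L/min ÷ 60 = 0.5667 L/s.
Vt = flow × Ti = 0.5667 L/s × 0.70 s × 1000 mL/L = 396.69 mL.
R = (PIP − Pplat)/V̇ = (29.0 − 25.0) / 0.5667 = 4.0/0.5667 = 7.058 cmH2O·s/L.
C = Vt/(Pplat − PEEP) = 396.69 / (25.0 − 10) = 396.69/15.0 = 26.446 mL/cmH2O.
τ = R × C = 7.058 × 0.02645 L/cmH2O = 0.1867 s.
Fraction remaining = e^(−Te/τ) = e^(−0.29/0.1867) = 0.2115; trapped volume = 396.69 × 0.2115 = 83.9 mL.
Additional alveolar pressure from trapping ≈ V_trapped / C = 83.9 / 26.446 = 3.173 cmH2O.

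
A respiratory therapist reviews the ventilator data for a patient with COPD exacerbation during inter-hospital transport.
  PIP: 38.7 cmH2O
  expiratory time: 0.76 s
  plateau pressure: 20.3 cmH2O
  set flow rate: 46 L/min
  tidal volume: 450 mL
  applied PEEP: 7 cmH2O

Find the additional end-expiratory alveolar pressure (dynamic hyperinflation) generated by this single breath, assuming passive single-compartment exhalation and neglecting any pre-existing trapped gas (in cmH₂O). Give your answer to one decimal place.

Flow: 46 L/min ÷ 60 = 0.7667 L/s.
R = (PIP − Pplat)/V̇ = (38.7 − 20.3) / 0.7667 = 18.4/0.7667 = 23.999 cmH2O·s/L.
C = Vt/(Pplat − PEEP) = 450.0 / (20.3 − 7) = 450.0/13.3 = 33.835 mL/cmH2O.
τ = R × C = 23.999 × 0.03384 L/cmH2O = 0.8121 s.
Fraction remaining = e^(−Te/τ) = e^(−0.76/0.8121) = 0.3923; trapped volume = 450.0 × 0.3923 = 176.54 mL.
Additional alveolar pressure from trapping ≈ V_trapped / C = 176.54 / 33.835 = 5.218 cmH2O.

5.2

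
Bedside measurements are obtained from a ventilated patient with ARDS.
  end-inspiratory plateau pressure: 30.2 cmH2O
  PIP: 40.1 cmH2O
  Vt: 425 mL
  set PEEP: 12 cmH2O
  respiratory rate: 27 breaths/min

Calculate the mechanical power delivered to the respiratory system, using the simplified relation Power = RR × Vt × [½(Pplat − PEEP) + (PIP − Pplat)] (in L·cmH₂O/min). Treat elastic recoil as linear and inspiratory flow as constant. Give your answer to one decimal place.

Per-breath work = Vt × [½(Pplat−PEEP) + (PIP−Pplat)] = 0.425 × [0.5×18.2 + 9.9] = 0.425 × 19.0 = 8.075 L·cmH2O.
Power = 27 × 8.075 = 218.03 L·cmH2O/min.

218.0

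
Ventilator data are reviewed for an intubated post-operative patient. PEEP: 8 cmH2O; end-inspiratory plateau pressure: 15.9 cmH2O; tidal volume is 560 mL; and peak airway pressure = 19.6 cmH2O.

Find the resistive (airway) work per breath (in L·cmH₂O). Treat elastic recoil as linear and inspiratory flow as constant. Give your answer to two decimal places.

With constant inspiratory flow the resistive pressure is constant at PIP − Pplat = 19.6 − 15.9 = 3.7 cmH2O, so resistive work = 3.7 × 0.560 = 2.072 L·cmH2O.

2.07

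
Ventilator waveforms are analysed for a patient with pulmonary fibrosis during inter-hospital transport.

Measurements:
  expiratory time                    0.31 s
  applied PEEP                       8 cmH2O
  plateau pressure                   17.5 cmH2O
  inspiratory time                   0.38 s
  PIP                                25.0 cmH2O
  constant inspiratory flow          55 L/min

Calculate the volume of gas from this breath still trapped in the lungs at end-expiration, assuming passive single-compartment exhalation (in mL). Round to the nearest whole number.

Flow: 55 L/min ÷ 60 = 0.9167 L/s.
Vt = flow × Ti = 0.9167 L/s × 0.38 s × 1000 mL/L = 348.35 mL.
R = (PIP − Pplat)/V̇ = (25.0 − 17.5) / 0.9167 = 7.5/0.9167 = 8.182 cmH2O·s/L.
C = Vt/(Pplat − PEEP) = 348.35 / (17.5 − 8) = 348.35/9.5 = 36.668 mL/cmH2O.
τ = R × C = 8.182 × 0.03667 L/cmH2O = 0.3 s.
Fraction remaining = e^(−Te/τ) = e^(−0.31/0.3) = 0.3558.
Trapped volume = 348.35 × 0.3558 = 123.94 mL.

124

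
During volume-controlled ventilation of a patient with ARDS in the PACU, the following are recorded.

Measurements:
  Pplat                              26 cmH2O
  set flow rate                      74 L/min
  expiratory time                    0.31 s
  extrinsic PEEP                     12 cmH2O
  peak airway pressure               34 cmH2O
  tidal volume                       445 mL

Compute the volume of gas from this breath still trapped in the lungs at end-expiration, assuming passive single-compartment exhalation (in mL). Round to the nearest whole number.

99

Flow: 74 L/min ÷ 60 = 1.2333 L/s.
R = (PIP − Pplat)/V̇ = (34 − 26) / 1.2333 = 8.0/1.2333 = 6.487 cmH2O·s/L.
C = Vt/(Pplat − PEEP) = 445.0 / (26 − 12) = 445.0/14.0 = 31.786 mL/cmH2O.
τ = R × C = 6.487 × 0.03179 L/cmH2O = 0.2062 s.
Fraction remaining = e^(−Te/τ) = e^(−0.31/0.2062) = 0.2224.
Trapped volume = 445.0 × 0.2224 = 98.968 mL.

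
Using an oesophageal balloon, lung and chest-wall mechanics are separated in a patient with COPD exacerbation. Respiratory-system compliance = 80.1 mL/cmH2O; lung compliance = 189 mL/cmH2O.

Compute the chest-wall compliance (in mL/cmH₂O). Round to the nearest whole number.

1/Ccw = 1/Crs − 1/CL.
1/Ccw = 1/80.1 − 1/189 = 0.007193.
Ccw = 139.02 mL/cmH2O.

139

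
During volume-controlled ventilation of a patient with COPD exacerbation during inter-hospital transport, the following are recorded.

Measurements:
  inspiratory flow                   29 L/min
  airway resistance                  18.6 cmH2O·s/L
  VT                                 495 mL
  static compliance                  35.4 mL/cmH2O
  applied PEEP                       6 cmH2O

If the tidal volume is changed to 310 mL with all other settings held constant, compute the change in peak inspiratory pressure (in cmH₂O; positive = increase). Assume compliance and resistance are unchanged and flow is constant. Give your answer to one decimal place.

-5.2

PIP = Vt/C + R·V̇ + PEEP (constant-flow equation of motion).
Only the elastic term changes: ΔPIP = ΔVt / C = (310 − 495) / 35.4 = -5.226 cmH2O.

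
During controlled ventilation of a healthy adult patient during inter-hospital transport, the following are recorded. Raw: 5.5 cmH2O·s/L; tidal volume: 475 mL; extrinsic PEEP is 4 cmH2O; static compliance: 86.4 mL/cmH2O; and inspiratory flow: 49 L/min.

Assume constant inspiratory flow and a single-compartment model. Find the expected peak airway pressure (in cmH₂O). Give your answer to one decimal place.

Flow: 49 L/min ÷ 60 = 0.8167 L/s.
Equation of motion (constant flow): PIP = Vt/C + R·V̇ + PEEP.
PIP = 475/86.4 + 5.5×0.8167 + 4 = 5.498 + 4.492 + 4 = 13.99 cmH2O.

14.0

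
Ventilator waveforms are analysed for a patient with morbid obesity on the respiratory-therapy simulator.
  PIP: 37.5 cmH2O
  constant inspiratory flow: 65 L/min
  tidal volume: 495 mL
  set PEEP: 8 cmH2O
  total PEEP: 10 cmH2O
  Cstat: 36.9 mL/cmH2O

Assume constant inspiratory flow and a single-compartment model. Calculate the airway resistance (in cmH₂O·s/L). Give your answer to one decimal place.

Flow: 65 L/min ÷ 60 = 1.0833 L/s.
Total PEEP = 10 cmH2O (set 8 + intrinsic 2); this is the baseline alveolar pressure.
Equation of motion (constant flow): PIP = Vt/C + R·V̇ + PEEP.
R·V̇ = PIP − Vt/C − PEEP = 37.5 − 495/36.9 − 10 = 37.5 − 13.415 − 10 = 14.085 cmH2O.
R = 14.085 / 1.0833 = 13.002 cmH2O·s/L.

13.0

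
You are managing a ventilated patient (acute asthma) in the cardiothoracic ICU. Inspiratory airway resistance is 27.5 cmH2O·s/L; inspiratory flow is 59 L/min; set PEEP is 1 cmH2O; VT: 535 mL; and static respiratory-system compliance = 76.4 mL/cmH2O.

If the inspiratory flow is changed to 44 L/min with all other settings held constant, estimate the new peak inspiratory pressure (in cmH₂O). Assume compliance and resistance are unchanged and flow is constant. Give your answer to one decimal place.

28.2

Flow: 59 L/min ÷ 60 = 0.9833 L/s.
New flow: 44 L/min ÷ 60 = 0.7333 L/s.
PIP = Vt/C + R·V̇ + PEEP (constant-flow equation of motion).
Only the resistive term changes: ΔPIP = R × ΔV̇ = 27.5 × (0.7333 − 0.9833) = 27.5 × -0.25 = -6.875 cmH2O.
Original PIP = 535/76.4 + 27.5×0.9833 + 1 = 35.043 cmH2O; new PIP = 35.043 + (-6.875) = 28.168 cmH2O.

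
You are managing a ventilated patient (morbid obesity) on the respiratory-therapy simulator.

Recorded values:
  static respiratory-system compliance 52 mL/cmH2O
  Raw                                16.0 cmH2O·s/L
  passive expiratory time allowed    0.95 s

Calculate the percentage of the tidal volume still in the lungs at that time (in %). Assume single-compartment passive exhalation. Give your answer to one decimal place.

τ = R × C = 16.0 × 52 mL/cmH2O = 16.0 × 0.052 L/cmH2O = 0.832 s.
Passive exhalation: V(t)/V₀ = e^(−t/τ) = e^(−0.95/0.832) = 0.3192.
Fraction remaining = 0.3192 → 31.92%.

31.9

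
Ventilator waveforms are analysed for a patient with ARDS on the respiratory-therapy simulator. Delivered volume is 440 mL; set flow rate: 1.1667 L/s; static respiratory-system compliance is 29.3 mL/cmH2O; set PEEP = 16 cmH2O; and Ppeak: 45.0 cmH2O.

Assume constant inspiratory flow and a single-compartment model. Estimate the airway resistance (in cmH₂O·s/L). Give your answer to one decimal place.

12.0

Equation of motion (constant flow): PIP = Vt/C + R·V̇ + PEEP.
R·V̇ = PIP − Vt/C − PEEP = 45.0 − 440/29.3 − 16 = 45.0 − 15.017 − 16 = 13.983 cmH2O.
R = 13.983 / 1.1667 = 11.985 cmH2O·s/L.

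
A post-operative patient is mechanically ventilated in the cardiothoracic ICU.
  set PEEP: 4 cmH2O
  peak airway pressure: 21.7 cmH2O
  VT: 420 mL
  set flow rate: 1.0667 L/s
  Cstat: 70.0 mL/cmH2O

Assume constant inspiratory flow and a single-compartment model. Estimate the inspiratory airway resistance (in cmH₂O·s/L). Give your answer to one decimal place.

11.0

Equation of motion (constant flow): PIP = Vt/C + R·V̇ + PEEP.
R·V̇ = PIP − Vt/C − PEEP = 21.7 − 420/70.0 − 4 = 21.7 − 6.0 − 4 = 11.7 cmH2O.
R = 11.7 / 1.0667 = 10.968 cmH2O·s/L.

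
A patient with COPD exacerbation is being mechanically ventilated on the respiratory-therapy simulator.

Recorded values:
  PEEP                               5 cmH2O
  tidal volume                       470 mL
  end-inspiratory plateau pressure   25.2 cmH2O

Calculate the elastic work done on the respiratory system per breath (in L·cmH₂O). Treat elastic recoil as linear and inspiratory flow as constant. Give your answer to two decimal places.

Elastic work ≈ ½ × (Pplat − PEEP) × Vt = 0.5 × (25.2 − 5) × 0.470 L = 0.5 × 20.2 × 0.470 = 4.747 L·cmH2O.

4.75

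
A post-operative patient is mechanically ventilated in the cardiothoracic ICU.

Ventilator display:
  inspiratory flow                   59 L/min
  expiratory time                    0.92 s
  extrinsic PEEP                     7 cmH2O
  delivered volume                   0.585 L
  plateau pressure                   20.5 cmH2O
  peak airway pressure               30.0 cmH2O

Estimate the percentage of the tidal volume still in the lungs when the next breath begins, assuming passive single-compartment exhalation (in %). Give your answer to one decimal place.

Flow: 59 L/min ÷ 60 = 0.9833 L/s.
R = (PIP − Pplat)/V̇ = (30.0 − 20.5) / 0.9833 = 9.5/0.9833 = 9.661 cmH2O·s/L.
C = Vt/(Pplat − PEEP) = 585.0 / (20.5 − 7) = 585.0/13.5 = 43.333 mL/cmH2O.
τ = R × C = 9.661 × 0.04333 L/cmH2O = 0.4186 s.
Fraction remaining at end-expiration = e^(−Te/τ) = e^(−0.92/0.4186) = 0.111 → 11.1%.

11.1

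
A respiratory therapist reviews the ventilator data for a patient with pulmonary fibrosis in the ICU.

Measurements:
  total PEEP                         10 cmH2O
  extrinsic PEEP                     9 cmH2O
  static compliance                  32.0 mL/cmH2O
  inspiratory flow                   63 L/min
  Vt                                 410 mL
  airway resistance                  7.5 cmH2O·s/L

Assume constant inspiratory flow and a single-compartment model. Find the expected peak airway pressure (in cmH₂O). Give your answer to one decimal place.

30.7

Flow: 63 L/min ÷ 60 = 1.05 L/s.
Total PEEP = 10 cmH2O (set 9 + intrinsic 1); this is the baseline alveolar pressure.
Equation of motion (constant flow): PIP = Vt/C + R·V̇ + PEEP.
PIP = 410/32.0 + 7.5×1.05 + 10 = 12.813 + 7.875 + 10 = 30.688 cmH2O.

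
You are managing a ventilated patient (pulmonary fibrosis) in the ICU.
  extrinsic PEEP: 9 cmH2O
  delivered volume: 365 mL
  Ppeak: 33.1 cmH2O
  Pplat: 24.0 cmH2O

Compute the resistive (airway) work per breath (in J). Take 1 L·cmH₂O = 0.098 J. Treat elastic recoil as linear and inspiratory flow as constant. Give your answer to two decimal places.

0.33

With constant inspiratory flow the resistive pressure is constant at PIP − Pplat = 33.1 − 24.0 = 9.1 cmH2O, so resistive work = 9.1 × 0.365 = 3.322 L·cmH2O.
× 0.098 J/(L·cmH2O) → 0.3256 J.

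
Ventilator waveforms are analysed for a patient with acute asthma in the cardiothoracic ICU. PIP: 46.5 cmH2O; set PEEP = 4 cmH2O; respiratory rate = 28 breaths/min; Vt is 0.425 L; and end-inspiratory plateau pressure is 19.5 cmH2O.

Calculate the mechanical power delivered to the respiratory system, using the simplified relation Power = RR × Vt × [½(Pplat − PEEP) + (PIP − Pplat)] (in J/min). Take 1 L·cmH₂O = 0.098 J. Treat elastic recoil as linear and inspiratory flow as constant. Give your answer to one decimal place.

40.5

Per-breath work = Vt × [½(Pplat−PEEP) + (PIP−Pplat)] = 0.425 × [0.5×15.5 + 27.0] = 0.425 × 34.75 = 14.769 L·cmH2O.
Power = 28 × 14.769 = 413.53 L·cmH2O/min.
× 0.098 J/(L·cmH2O) → 40.526 J/min.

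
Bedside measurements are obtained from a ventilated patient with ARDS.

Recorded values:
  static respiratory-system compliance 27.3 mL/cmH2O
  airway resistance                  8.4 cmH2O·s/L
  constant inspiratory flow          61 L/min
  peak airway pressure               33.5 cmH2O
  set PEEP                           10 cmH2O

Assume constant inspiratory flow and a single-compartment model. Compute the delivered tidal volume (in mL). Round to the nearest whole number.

408

Flow: 61 L/min ÷ 60 = 1.0167 L/s.
Equation of motion (constant flow): PIP = Vt/C + R·V̇ + PEEP.
Vt/C = PIP − R·V̇ − PEEP = 33.5 − 8.54 − 10 = 14.96 cmH2O.
Vt = C × 14.96 = 27.3 × 14.96 = 408.41 mL.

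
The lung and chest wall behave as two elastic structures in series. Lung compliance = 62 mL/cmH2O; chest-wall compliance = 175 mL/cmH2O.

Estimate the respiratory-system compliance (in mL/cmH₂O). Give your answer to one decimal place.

45.8

Lung and chest wall are elastances in series: 1/Crs = 1/CL + 1/Ccw.
1/Crs = 1/62 + 1/175 = 0.02184.
Crs = 45.788 mL/cmH2O.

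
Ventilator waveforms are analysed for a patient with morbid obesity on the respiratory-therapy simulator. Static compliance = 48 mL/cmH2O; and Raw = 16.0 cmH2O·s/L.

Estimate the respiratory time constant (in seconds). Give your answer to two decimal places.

0.77

τ = R × C = 16.0 × 48 mL/cmH2O = 16.0 × 0.048 L/cmH2O = 0.768 s.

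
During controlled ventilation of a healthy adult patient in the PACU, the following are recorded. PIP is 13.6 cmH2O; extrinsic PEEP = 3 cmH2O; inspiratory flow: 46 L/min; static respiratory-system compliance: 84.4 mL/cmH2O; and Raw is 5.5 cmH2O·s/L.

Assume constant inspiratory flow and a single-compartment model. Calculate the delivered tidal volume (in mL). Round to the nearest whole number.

539

Flow: 46 L/min ÷ 60 = 0.7667 L/s.
Equation of motion (constant flow): PIP = Vt/C + R·V̇ + PEEP.
Vt/C = PIP − R·V̇ − PEEP = 13.6 − 4.217 − 3 = 6.383 cmH2O.
Vt = C × 6.383 = 84.4 × 6.383 = 538.73 mL.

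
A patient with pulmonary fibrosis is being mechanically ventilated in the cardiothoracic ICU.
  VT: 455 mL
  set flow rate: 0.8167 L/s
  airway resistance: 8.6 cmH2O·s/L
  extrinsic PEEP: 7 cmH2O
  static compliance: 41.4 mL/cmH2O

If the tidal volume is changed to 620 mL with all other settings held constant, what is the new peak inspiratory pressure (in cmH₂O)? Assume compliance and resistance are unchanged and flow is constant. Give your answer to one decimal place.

PIP = Vt/C + R·V̇ + PEEP (constant-flow equation of motion).
Only the elastic term changes: ΔPIP = ΔVt / C = (620 − 455) / 41.4 = 3.986 cmH2O.
Original PIP = 455/41.4 + 8.6×0.8167 + 7 = 25.014 cmH2O; new PIP = 25.014 + (3.986) = 29.0 cmH2O.

29.0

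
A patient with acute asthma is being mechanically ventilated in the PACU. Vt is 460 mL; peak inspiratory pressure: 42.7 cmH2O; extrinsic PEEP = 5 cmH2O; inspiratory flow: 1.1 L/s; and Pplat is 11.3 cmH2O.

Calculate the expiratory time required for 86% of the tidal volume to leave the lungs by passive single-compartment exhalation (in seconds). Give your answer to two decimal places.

4.10

R = (PIP − Pplat)/V̇ = (42.7 − 11.3) / 1.1 = 31.4/1.1 = 28.545 cmH2O·s/L.
C = Vt/(Pplat − PEEP) = 460.0 / (11.3 − 5) = 460.0/6.3 = 73.016 mL/cmH2O.
τ = R × C = 28.545 × 0.07302 L/cmH2O = 2.084 s.
t = −τ·ln(1 − 0.86) = −2.084·ln(0.14) = 4.097 s.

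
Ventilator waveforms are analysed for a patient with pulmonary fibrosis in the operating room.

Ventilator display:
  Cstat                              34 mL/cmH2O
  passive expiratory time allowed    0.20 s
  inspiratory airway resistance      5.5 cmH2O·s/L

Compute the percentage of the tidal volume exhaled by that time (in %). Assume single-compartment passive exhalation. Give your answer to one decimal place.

65.7

τ = R × C = 5.5 × 34 mL/cmH2O = 5.5 × 0.034 L/cmH2O = 0.187 s.
Passive exhalation: V(t)/V₀ = e^(−t/τ) = e^(−0.20/0.187) = 0.3432.
Fraction exhaled = 1 − 0.3432 = 0.6568 → 65.68%.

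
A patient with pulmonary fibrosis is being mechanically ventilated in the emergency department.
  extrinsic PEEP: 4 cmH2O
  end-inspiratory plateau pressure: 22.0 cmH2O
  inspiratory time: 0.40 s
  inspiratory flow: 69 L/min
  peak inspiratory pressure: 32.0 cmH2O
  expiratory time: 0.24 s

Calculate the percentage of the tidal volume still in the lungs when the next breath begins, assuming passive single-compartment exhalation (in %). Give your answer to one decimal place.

Flow: 69 L/min ÷ 60 = 1.15 L/s.
Vt = flow × Ti = 1.15 L/s × 0.40 s × 1000 mL/L = 460.0 mL.
R = (PIP − Pplat)/V̇ = (32.0 − 22.0) / 1.15 = 10.0/1.15 = 8.696 cmH2O·s/L.
C = Vt/(Pplat − PEEP) = 460.0 / (22.0 − 4) = 460.0/18.0 = 25.556 mL/cmH2O.
τ = R × C = 8.696 × 0.02556 L/cmH2O = 0.2223 s.
Fraction remaining at end-expiration = e^(−Te/τ) = e^(−0.24/0.2223) = 0.3397 → 33.97%.

34.0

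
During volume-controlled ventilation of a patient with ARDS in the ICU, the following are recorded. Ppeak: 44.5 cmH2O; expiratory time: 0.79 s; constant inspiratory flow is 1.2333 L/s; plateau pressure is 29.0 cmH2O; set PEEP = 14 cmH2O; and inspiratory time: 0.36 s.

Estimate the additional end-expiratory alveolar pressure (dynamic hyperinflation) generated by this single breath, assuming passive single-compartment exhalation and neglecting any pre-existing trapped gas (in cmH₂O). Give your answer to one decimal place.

1.8

Vt = flow × Ti = 1.2333 L/s × 0.36 s × 1000 mL/L = 443.99 mL.
R = (PIP − Pplat)/V̇ = (44.5 − 29.0) / 1.2333 = 15.5/1.2333 = 12.568 cmH2O·s/L.
C = Vt/(Pplat − PEEP) = 443.99 / (29.0 − 14) = 443.99/15.0 = 29.599 mL/cmH2O.
τ = R × C = 12.568 × 0.0296 L/cmH2O = 0.372 s.
Fraction remaining = e^(−Te/τ) = e^(−0.79/0.372) = 0.1196; trapped volume = 443.99 × 0.1196 = 53.101 mL.
Additional alveolar pressure from trapping ≈ V_trapped / C = 53.101 / 29.599 = 1.794 cmH2O.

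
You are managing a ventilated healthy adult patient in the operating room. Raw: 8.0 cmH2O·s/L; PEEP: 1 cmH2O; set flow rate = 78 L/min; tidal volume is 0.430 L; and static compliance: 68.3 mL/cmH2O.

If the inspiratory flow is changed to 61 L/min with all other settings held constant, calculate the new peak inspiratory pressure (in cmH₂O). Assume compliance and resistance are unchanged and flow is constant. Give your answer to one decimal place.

15.4

Flow: 78 L/min ÷ 60 = 1.3 L/s.
New flow: 61 L/min ÷ 60 = 1.0167 L/s.
PIP = Vt/C + R·V̇ + PEEP (constant-flow equation of motion).
Only the resistive term changes: ΔPIP = R × ΔV̇ = 8.0 × (1.0167 − 1.3) = 8.0 × -0.2833 = -2.266 cmH2O.
Original PIP = 430/68.3 + 8.0×1.3 + 1 = 17.696 cmH2O; new PIP = 17.696 + (-2.266) = 15.43 cmH2O.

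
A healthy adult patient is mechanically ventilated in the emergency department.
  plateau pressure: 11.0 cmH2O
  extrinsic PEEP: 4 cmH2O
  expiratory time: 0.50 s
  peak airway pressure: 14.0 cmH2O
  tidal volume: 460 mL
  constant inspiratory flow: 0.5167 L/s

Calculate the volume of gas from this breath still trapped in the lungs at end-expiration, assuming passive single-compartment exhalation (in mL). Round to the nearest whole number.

R = (PIP − Pplat)/V̇ = (14.0 − 11.0) / 0.5167 = 3.0/0.5167 = 5.806 cmH2O·s/L.
C = Vt/(Pplat − PEEP) = 460.0 / (11.0 − 4) = 460.0/7.0 = 65.714 mL/cmH2O.
τ = R × C = 5.806 × 0.06571 L/cmH2O = 0.3815 s.
Fraction remaining = e^(−Te/τ) = e^(−0.50/0.3815) = 0.2697.
Trapped volume = 460.0 × 0.2697 = 124.06 mL.

124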